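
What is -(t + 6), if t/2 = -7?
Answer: 8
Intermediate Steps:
t = -14 (t = 2*(-7) = -14)
-(t + 6) = -(-14 + 6) = -1*(-8) = 8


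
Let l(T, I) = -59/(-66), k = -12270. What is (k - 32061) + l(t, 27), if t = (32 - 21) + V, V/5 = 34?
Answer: -2925787/66 ≈ -44330.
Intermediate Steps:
V = 170 (V = 5*34 = 170)
t = 181 (t = (32 - 21) + 170 = 11 + 170 = 181)
l(T, I) = 59/66 (l(T, I) = -59*(-1/66) = 59/66)
(k - 32061) + l(t, 27) = (-12270 - 32061) + 59/66 = -44331 + 59/66 = -2925787/66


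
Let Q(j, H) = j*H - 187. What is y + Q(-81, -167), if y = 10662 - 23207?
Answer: 795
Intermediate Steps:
Q(j, H) = -187 + H*j (Q(j, H) = H*j - 187 = -187 + H*j)
y = -12545
y + Q(-81, -167) = -12545 + (-187 - 167*(-81)) = -12545 + (-187 + 13527) = -12545 + 13340 = 795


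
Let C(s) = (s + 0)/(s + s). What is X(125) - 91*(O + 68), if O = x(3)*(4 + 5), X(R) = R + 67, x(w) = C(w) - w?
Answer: -7897/2 ≈ -3948.5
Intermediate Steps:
C(s) = ½ (C(s) = s/((2*s)) = s*(1/(2*s)) = ½)
x(w) = ½ - w
X(R) = 67 + R
O = -45/2 (O = (½ - 1*3)*(4 + 5) = (½ - 3)*9 = -5/2*9 = -45/2 ≈ -22.500)
X(125) - 91*(O + 68) = (67 + 125) - 91*(-45/2 + 68) = 192 - 91*91/2 = 192 - 8281/2 = -7897/2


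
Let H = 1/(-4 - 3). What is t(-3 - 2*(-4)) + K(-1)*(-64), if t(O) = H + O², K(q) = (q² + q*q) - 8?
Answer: 2862/7 ≈ 408.86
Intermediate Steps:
K(q) = -8 + 2*q² (K(q) = (q² + q²) - 8 = 2*q² - 8 = -8 + 2*q²)
H = -⅐ (H = 1/(-7) = -⅐ ≈ -0.14286)
t(O) = -⅐ + O²
t(-3 - 2*(-4)) + K(-1)*(-64) = (-⅐ + (-3 - 2*(-4))²) + (-8 + 2*(-1)²)*(-64) = (-⅐ + (-3 + 8)²) + (-8 + 2*1)*(-64) = (-⅐ + 5²) + (-8 + 2)*(-64) = (-⅐ + 25) - 6*(-64) = 174/7 + 384 = 2862/7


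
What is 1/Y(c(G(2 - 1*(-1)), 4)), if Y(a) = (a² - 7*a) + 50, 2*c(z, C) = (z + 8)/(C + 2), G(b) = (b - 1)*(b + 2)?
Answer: 4/167 ≈ 0.023952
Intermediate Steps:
G(b) = (-1 + b)*(2 + b)
c(z, C) = (8 + z)/(2*(2 + C)) (c(z, C) = ((z + 8)/(C + 2))/2 = ((8 + z)/(2 + C))/2 = (8 + z)/(2*(2 + C)))
Y(a) = 50 + a² - 7*a
1/Y(c(G(2 - 1*(-1)), 4)) = 1/(50 + ((8 + (-2 + (2 - 1*(-1)) + (2 - 1*(-1))²))/(2*(2 + 4)))² - 7*(8 + (-2 + (2 - 1*(-1)) + (2 - 1*(-1))²))/(2*(2 + 4))) = 1/(50 + ((½)*(8 + (-2 + (2 + 1) + (2 + 1)²))/6)² - 7*(8 + (-2 + (2 + 1) + (2 + 1)²))/(2*6)) = 1/(50 + ((½)*(⅙)*(8 + (-2 + 3 + 3²)))² - 7*(8 + (-2 + 3 + 3²))/(2*6)) = 1/(50 + ((½)*(⅙)*(8 + (-2 + 3 + 9)))² - 7*(8 + (-2 + 3 + 9))/(2*6)) = 1/(50 + ((½)*(⅙)*(8 + 10))² - 7*(8 + 10)/(2*6)) = 1/(50 + ((½)*(⅙)*18)² - 7*18/(2*6)) = 1/(50 + (3/2)² - 7*3/2) = 1/(50 + 9/4 - 21/2) = 1/(167/4) = 4/167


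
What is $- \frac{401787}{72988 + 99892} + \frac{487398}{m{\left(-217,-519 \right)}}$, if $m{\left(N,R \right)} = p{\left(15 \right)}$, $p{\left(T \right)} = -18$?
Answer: $- \frac{14044766401}{518640} \approx -27080.0$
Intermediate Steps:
$m{\left(N,R \right)} = -18$
$- \frac{401787}{72988 + 99892} + \frac{487398}{m{\left(-217,-519 \right)}} = - \frac{401787}{72988 + 99892} + \frac{487398}{-18} = - \frac{401787}{172880} + 487398 \left(- \frac{1}{18}\right) = \left(-401787\right) \frac{1}{172880} - \frac{81233}{3} = - \frac{401787}{172880} - \frac{81233}{3} = - \frac{14044766401}{518640}$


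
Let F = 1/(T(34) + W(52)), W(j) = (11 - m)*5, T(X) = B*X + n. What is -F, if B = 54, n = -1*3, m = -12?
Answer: -1/1948 ≈ -0.00051335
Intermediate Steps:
n = -3
T(X) = -3 + 54*X (T(X) = 54*X - 3 = -3 + 54*X)
W(j) = 115 (W(j) = (11 - 1*(-12))*5 = (11 + 12)*5 = 23*5 = 115)
F = 1/1948 (F = 1/((-3 + 54*34) + 115) = 1/((-3 + 1836) + 115) = 1/(1833 + 115) = 1/1948 ≈ 0.00051335)
-F = -1*1/1948 = -1/1948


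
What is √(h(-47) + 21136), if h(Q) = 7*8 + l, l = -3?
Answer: √21189 ≈ 145.56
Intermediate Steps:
h(Q) = 53 (h(Q) = 7*8 - 3 = 56 - 3 = 53)
√(h(-47) + 21136) = √(53 + 21136) = √21189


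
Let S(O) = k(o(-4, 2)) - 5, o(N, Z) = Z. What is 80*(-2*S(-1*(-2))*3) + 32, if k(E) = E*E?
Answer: 512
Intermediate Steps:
k(E) = E²
S(O) = -1 (S(O) = 2² - 5 = 4 - 5 = -1)
80*(-2*S(-1*(-2))*3) + 32 = 80*(-2*(-1)*3) + 32 = 80*(2*3) + 32 = 80*6 + 32 = 480 + 32 = 512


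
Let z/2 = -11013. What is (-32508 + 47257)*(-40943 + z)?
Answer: -928729781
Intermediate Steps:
z = -22026 (z = 2*(-11013) = -22026)
(-32508 + 47257)*(-40943 + z) = (-32508 + 47257)*(-40943 - 22026) = 14749*(-62969) = -928729781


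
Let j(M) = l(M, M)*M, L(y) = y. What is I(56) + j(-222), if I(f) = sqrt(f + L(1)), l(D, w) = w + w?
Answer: 98568 + sqrt(57) ≈ 98576.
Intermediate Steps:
l(D, w) = 2*w
j(M) = 2*M**2 (j(M) = (2*M)*M = 2*M**2)
I(f) = sqrt(1 + f) (I(f) = sqrt(f + 1) = sqrt(1 + f))
I(56) + j(-222) = sqrt(1 + 56) + 2*(-222)**2 = sqrt(57) + 2*49284 = sqrt(57) + 98568 = 98568 + sqrt(57)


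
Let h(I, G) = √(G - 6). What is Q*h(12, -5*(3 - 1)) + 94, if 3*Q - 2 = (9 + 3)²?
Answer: 94 + 584*I/3 ≈ 94.0 + 194.67*I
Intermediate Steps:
h(I, G) = √(-6 + G)
Q = 146/3 (Q = ⅔ + (9 + 3)²/3 = ⅔ + (⅓)*12² = ⅔ + (⅓)*144 = ⅔ + 48 = 146/3 ≈ 48.667)
Q*h(12, -5*(3 - 1)) + 94 = 146*√(-6 - 5*(3 - 1))/3 + 94 = 146*√(-6 - 5*2)/3 + 94 = 146*√(-6 - 10)/3 + 94 = 146*√(-16)/3 + 94 = 146*(4*I)/3 + 94 = 584*I/3 + 94 = 94 + 584*I/3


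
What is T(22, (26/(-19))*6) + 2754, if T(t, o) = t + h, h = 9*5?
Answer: 2821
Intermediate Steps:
h = 45
T(t, o) = 45 + t (T(t, o) = t + 45 = 45 + t)
T(22, (26/(-19))*6) + 2754 = (45 + 22) + 2754 = 67 + 2754 = 2821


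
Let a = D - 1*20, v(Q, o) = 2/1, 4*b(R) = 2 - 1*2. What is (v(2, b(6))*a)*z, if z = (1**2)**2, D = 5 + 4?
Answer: -22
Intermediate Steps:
b(R) = 0 (b(R) = (2 - 1*2)/4 = (2 - 2)/4 = (1/4)*0 = 0)
v(Q, o) = 2 (v(Q, o) = 2*1 = 2)
D = 9
z = 1 (z = 1**2 = 1)
a = -11 (a = 9 - 1*20 = 9 - 20 = -11)
(v(2, b(6))*a)*z = (2*(-11))*1 = -22*1 = -22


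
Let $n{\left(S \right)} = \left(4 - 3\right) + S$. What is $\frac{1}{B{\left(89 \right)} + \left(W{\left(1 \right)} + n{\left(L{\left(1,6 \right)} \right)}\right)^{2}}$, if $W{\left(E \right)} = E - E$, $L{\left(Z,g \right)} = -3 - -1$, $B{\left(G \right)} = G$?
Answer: $\frac{1}{90} \approx 0.011111$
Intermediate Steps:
$L{\left(Z,g \right)} = -2$ ($L{\left(Z,g \right)} = -3 + 1 = -2$)
$W{\left(E \right)} = 0$
$n{\left(S \right)} = 1 + S$
$\frac{1}{B{\left(89 \right)} + \left(W{\left(1 \right)} + n{\left(L{\left(1,6 \right)} \right)}\right)^{2}} = \frac{1}{89 + \left(0 + \left(1 - 2\right)\right)^{2}} = \frac{1}{89 + \left(0 - 1\right)^{2}} = \frac{1}{89 + \left(-1\right)^{2}} = \frac{1}{89 + 1} = \frac{1}{90}$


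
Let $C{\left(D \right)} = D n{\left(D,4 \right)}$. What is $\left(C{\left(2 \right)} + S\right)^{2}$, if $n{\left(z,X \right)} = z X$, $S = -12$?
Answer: $16$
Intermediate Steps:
$n{\left(z,X \right)} = X z$
$C{\left(D \right)} = 4 D^{2}$ ($C{\left(D \right)} = D 4 D = 4 D^{2}$)
$\left(C{\left(2 \right)} + S\right)^{2} = \left(4 \cdot 2^{2} - 12\right)^{2} = \left(4 \cdot 4 - 12\right)^{2} = \left(16 - 12\right)^{2} = 4^{2} = 16$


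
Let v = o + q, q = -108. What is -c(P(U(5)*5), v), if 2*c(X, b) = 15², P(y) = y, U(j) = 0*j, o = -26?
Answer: -225/2 ≈ -112.50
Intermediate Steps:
U(j) = 0
v = -134 (v = -26 - 108 = -134)
c(X, b) = 225/2 (c(X, b) = (½)*15² = (½)*225 = 225/2)
-c(P(U(5)*5), v) = -1*225/2 = -225/2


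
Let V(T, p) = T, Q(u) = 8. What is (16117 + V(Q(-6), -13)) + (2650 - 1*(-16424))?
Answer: 35199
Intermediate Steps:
(16117 + V(Q(-6), -13)) + (2650 - 1*(-16424)) = (16117 + 8) + (2650 - 1*(-16424)) = 16125 + (2650 + 16424) = 16125 + 19074 = 35199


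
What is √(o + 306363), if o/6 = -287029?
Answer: 17*I*√4899 ≈ 1189.9*I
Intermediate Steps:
o = -1722174 (o = 6*(-287029) = -1722174)
√(o + 306363) = √(-1722174 + 306363) = √(-1415811) = 17*I*√4899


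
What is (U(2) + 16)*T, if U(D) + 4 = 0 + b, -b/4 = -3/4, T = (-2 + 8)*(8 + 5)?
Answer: 1170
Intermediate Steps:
T = 78 (T = 6*13 = 78)
b = 3 (b = -(-12)/4 = -4*(-¾) = 3)
U(D) = -1 (U(D) = -4 + (0 + 3) = -4 + 3 = -1)
(U(2) + 16)*T = (-1 + 16)*78 = 15*78 = 1170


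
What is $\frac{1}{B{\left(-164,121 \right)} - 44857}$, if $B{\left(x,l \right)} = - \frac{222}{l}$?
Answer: $- \frac{121}{5427919} \approx -2.2292 \cdot 10^{-5}$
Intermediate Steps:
$\frac{1}{B{\left(-164,121 \right)} - 44857} = \frac{1}{- \frac{222}{121} - 44857} = \frac{1}{- \frac{5427919}{121}} = - \frac{121}{5427919}$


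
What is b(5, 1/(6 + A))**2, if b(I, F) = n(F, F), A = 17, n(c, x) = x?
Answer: 1/529 ≈ 0.0018904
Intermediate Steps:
b(I, F) = F
b(5, 1/(6 + A))**2 = (1/(6 + 17))**2 = (1/23)**2 = 1/529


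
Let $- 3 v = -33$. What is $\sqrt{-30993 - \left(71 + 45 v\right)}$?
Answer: $i \sqrt{31559} \approx 177.65 i$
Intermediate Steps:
$v = 11$ ($v = \left(- \frac{1}{3}\right) \left(-33\right) = 11$)
$\sqrt{-30993 - \left(71 + 45 v\right)} = \sqrt{-30993 - 566} = \sqrt{-31559} = i \sqrt{31559}$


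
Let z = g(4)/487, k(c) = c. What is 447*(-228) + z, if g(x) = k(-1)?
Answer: -49633093/487 ≈ -1.0192e+5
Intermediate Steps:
g(x) = -1
z = -1/487 ≈ -0.0020534
447*(-228) + z = 447*(-228) - 1/487 = -101916 - 1/487 = -49633093/487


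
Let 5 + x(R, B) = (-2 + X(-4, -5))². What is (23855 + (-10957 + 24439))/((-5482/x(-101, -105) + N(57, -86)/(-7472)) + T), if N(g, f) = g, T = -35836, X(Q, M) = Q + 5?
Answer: -278982064/257526273 ≈ -1.0833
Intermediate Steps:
X(Q, M) = 5 + Q
x(R, B) = -4 (x(R, B) = -5 + (-2 + (5 - 4))² = -5 + (-2 + 1)² = -5 + (-1)² = -5 + 1 = -4)
(23855 + (-10957 + 24439))/((-5482/x(-101, -105) + N(57, -86)/(-7472)) + T) = (23855 + (-10957 + 24439))/((-5482/(-4) + 57/(-7472)) - 35836) = (23855 + 13482)/((-5482*(-¼) + 57*(-1/7472)) - 35836) = 37337/((2741/2 - 57/7472) - 35836) = 37337/(10240319/7472 - 35836) = 37337/(-257526273/7472) = 37337*(-7472/257526273) = -278982064/257526273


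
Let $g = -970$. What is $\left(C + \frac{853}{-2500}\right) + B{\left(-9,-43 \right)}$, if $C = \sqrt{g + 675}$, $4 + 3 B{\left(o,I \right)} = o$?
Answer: $- \frac{35059}{7500} + i \sqrt{295} \approx -4.6745 + 17.176 i$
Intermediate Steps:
$B{\left(o,I \right)} = - \frac{4}{3} + \frac{o}{3}$
$C = i \sqrt{295}$ ($C = \sqrt{-970 + 675} = \sqrt{-295} = i \sqrt{295} \approx 17.176 i$)
$\left(C + \frac{853}{-2500}\right) + B{\left(-9,-43 \right)} = \left(i \sqrt{295} + \frac{853}{-2500}\right) + \left(- \frac{4}{3} + \frac{1}{3} \left(-9\right)\right) = \left(i \sqrt{295} + 853 \left(- \frac{1}{2500}\right)\right) - \frac{13}{3} = \left(i \sqrt{295} - \frac{853}{2500}\right) - \frac{13}{3} = \left(- \frac{853}{2500} + i \sqrt{295}\right) - \frac{13}{3} = - \frac{35059}{7500} + i \sqrt{295}$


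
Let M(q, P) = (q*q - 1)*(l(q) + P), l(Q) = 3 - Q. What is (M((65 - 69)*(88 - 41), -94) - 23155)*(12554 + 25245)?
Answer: 128709979684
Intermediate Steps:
M(q, P) = (-1 + q**2)*(3 + P - q) (M(q, P) = (q*q - 1)*((3 - q) + P) = (q**2 - 1)*(3 + P - q) = (-1 + q**2)*(3 + P - q))
(M((65 - 69)*(88 - 41), -94) - 23155)*(12554 + 25245) = ((-3 + (65 - 69)*(88 - 41) - 1*(-94) - 94*(65 - 69)**2*(88 - 41)**2 + ((65 - 69)*(88 - 41))**2*(3 - (65 - 69)*(88 - 41))) - 23155)*(12554 + 25245) = ((-3 - 4*47 + 94 - 94*(-4*47)**2 + (-4*47)**2*(3 - (-4)*47)) - 23155)*37799 = ((-3 - 188 + 94 - 94*(-188)**2 + (-188)**2*(3 - 1*(-188))) - 23155)*37799 = ((-3 - 188 + 94 - 94*35344 + 35344*(3 + 188)) - 23155)*37799 = ((-3 - 188 + 94 - 3322336 + 35344*191) - 23155)*37799 = ((-3 - 188 + 94 - 3322336 + 6750704) - 23155)*37799 = (3428271 - 23155)*37799 = 3405116*37799 = 128709979684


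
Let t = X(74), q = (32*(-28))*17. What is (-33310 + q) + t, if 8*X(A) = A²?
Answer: -95715/2 ≈ -47858.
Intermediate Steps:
q = -15232 (q = -896*17 = -15232)
X(A) = A²/8
t = 1369/2 (t = (⅛)*74² = (⅛)*5476 = 1369/2 ≈ 684.50)
(-33310 + q) + t = (-33310 - 15232) + 1369/2 = -48542 + 1369/2 = -95715/2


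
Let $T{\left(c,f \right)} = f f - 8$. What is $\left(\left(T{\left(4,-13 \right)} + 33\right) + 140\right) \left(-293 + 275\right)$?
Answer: $-6012$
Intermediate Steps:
$T{\left(c,f \right)} = -8 + f^{2}$ ($T{\left(c,f \right)} = f^{2} - 8 = -8 + f^{2}$)
$\left(\left(T{\left(4,-13 \right)} + 33\right) + 140\right) \left(-293 + 275\right) = \left(\left(\left(-8 + \left(-13\right)^{2}\right) + 33\right) + 140\right) \left(-293 + 275\right) = \left(\left(\left(-8 + 169\right) + 33\right) + 140\right) \left(-18\right) = \left(\left(161 + 33\right) + 140\right) \left(-18\right) = \left(194 + 140\right) \left(-18\right) = 334 \left(-18\right) = -6012$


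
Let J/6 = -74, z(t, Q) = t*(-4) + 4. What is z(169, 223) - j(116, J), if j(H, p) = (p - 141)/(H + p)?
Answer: -221001/328 ≈ -673.78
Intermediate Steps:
z(t, Q) = 4 - 4*t (z(t, Q) = -4*t + 4 = 4 - 4*t)
J = -444 (J = 6*(-74) = -444)
j(H, p) = (-141 + p)/(H + p)
z(169, 223) - j(116, J) = (4 - 4*169) - (-141 - 444)/(116 - 444) = (4 - 676) - (-585)/(-328) = -672 - (-1)*(-585)/328 = -672 - 1*585/328 = -672 - 585/328 = -221001/328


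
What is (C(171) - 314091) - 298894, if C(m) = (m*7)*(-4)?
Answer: -617773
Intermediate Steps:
C(m) = -28*m (C(m) = (7*m)*(-4) = -28*m)
(C(171) - 314091) - 298894 = (-28*171 - 314091) - 298894 = (-4788 - 314091) - 298894 = -318879 - 298894 = -617773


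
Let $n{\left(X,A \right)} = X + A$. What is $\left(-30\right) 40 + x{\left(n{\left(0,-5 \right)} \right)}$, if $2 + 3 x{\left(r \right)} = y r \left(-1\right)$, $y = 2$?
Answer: $- \frac{3592}{3} \approx -1197.3$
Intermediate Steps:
$n{\left(X,A \right)} = A + X$
$x{\left(r \right)} = - \frac{2}{3} - \frac{2 r}{3}$ ($x{\left(r \right)} = - \frac{2}{3} + \frac{2 r \left(-1\right)}{3} = - \frac{2}{3} + \frac{\left(-2\right) r}{3} = - \frac{2}{3} - \frac{2 r}{3}$)
$\left(-30\right) 40 + x{\left(n{\left(0,-5 \right)} \right)} = \left(-30\right) 40 - \left(\frac{2}{3} + \frac{2 \left(-5 + 0\right)}{3}\right) = -1200 - - \frac{8}{3} = -1200 + \left(- \frac{2}{3} + \frac{10}{3}\right) = -1200 + \frac{8}{3} = - \frac{3592}{3}$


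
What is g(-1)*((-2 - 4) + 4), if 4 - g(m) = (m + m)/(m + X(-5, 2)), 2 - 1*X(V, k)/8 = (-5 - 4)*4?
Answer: -2428/303 ≈ -8.0132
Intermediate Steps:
X(V, k) = 304 (X(V, k) = 16 - 8*(-5 - 4)*4 = 16 - (-72)*4 = 16 - 8*(-36) = 16 + 288 = 304)
g(m) = 4 - 2*m/(304 + m) (g(m) = 4 - (m + m)/(m + 304) = 4 - 2*m/(304 + m))
g(-1)*((-2 - 4) + 4) = (2*(608 - 1)/(304 - 1))*((-2 - 4) + 4) = (2*607/303)*(-6 + 4) = (2*(1/303)*607)*(-2) = (1214/303)*(-2) = -2428/303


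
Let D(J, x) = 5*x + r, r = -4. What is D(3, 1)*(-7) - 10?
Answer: -17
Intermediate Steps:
D(J, x) = -4 + 5*x (D(J, x) = 5*x - 4 = -4 + 5*x)
D(3, 1)*(-7) - 10 = (-4 + 5*1)*(-7) - 10 = (-4 + 5)*(-7) - 10 = 1*(-7) - 10 = -7 - 10 = -17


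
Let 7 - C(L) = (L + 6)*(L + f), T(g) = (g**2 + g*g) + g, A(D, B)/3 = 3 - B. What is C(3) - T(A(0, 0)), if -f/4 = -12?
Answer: -623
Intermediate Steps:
f = 48 (f = -4*(-12) = 48)
A(D, B) = 9 - 3*B (A(D, B) = 3*(3 - B) = 9 - 3*B)
T(g) = g + 2*g**2 (T(g) = (g**2 + g**2) + g = 2*g**2 + g = g + 2*g**2)
C(L) = 7 - (6 + L)*(48 + L) (C(L) = 7 - (L + 6)*(L + 48) = 7 - (6 + L)*(48 + L))
C(3) - T(A(0, 0)) = (-281 - 1*3**2 - 54*3) - (9 - 3*0)*(1 + 2*(9 - 3*0)) = (-281 - 1*9 - 162) - (9 + 0)*(1 + 2*(9 + 0)) = (-281 - 9 - 162) - 9*(1 + 2*9) = -452 - 9*(1 + 18) = -452 - 9*19 = -452 - 1*171 = -452 - 171 = -623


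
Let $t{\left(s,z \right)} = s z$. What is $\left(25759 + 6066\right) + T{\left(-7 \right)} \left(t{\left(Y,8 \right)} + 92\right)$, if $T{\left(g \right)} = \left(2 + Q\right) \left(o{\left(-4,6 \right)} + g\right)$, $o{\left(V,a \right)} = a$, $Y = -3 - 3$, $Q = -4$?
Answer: $31913$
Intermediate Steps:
$Y = -6$ ($Y = -3 - 3 = -6$)
$T{\left(g \right)} = -12 - 2 g$ ($T{\left(g \right)} = \left(2 - 4\right) \left(6 + g\right) = - 2 \left(6 + g\right) = -12 - 2 g$)
$\left(25759 + 6066\right) + T{\left(-7 \right)} \left(t{\left(Y,8 \right)} + 92\right) = \left(25759 + 6066\right) + \left(-12 - -14\right) \left(\left(-6\right) 8 + 92\right) = 31825 + \left(-12 + 14\right) \left(-48 + 92\right) = 31825 + 2 \cdot 44 = 31825 + 88 = 31913$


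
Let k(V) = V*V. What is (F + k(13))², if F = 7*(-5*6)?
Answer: 1681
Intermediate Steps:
F = -210 (F = 7*(-30) = -210)
k(V) = V²
(F + k(13))² = (-210 + 13²)² = (-210 + 169)² = (-41)² = 1681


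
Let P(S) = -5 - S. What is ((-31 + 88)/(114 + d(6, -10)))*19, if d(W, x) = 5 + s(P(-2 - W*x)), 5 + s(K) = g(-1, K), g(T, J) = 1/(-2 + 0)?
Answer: 2166/227 ≈ 9.5419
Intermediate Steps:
g(T, J) = -1/2 (g(T, J) = 1/(-2) = -1/2)
s(K) = -11/2 (s(K) = -5 - 1/2 = -11/2)
d(W, x) = -1/2 (d(W, x) = 5 - 11/2 = -1/2)
((-31 + 88)/(114 + d(6, -10)))*19 = ((-31 + 88)/(114 - 1/2))*19 = (57/(227/2))*19 = (57*(2/227))*19 = (114/227)*19 = 2166/227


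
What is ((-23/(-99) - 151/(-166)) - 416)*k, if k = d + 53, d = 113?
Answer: -6817777/99 ≈ -68866.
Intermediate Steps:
k = 166 (k = 113 + 53 = 166)
((-23/(-99) - 151/(-166)) - 416)*k = ((-23/(-99) - 151/(-166)) - 416)*166 = ((-23*(-1/99) - 151*(-1/166)) - 416)*166 = ((23/99 + 151/166) - 416)*166 = (18767/16434 - 416)*166 = -6817777/16434*166 = -6817777/99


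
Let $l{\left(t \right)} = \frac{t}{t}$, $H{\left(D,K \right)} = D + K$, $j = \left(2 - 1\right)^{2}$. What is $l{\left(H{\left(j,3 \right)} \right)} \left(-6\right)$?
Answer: $-6$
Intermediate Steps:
$j = 1$ ($j = 1^{2} = 1$)
$l{\left(t \right)} = 1$
$l{\left(H{\left(j,3 \right)} \right)} \left(-6\right) = 1 \left(-6\right) = -6$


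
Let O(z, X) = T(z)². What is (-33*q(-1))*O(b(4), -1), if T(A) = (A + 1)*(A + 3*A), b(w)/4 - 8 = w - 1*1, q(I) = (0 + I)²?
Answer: -2069971200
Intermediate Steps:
q(I) = I²
b(w) = 28 + 4*w (b(w) = 32 + 4*(w - 1*1) = 32 + 4*(w - 1) = 32 + 4*(-1 + w) = 32 + (-4 + 4*w) = 28 + 4*w)
T(A) = 4*A*(1 + A) (T(A) = (1 + A)*(4*A) = 4*A*(1 + A))
O(z, X) = 16*z²*(1 + z)² (O(z, X) = (4*z*(1 + z))² = 16*z²*(1 + z)²)
(-33*q(-1))*O(b(4), -1) = (-33*(-1)²)*(16*(28 + 4*4)²*(1 + (28 + 4*4))²) = (-33*1)*(16*(28 + 16)²*(1 + (28 + 16))²) = -528*44²*(1 + 44)² = -528*1936*45² = -528*1936*2025 = -33*62726400 = -2069971200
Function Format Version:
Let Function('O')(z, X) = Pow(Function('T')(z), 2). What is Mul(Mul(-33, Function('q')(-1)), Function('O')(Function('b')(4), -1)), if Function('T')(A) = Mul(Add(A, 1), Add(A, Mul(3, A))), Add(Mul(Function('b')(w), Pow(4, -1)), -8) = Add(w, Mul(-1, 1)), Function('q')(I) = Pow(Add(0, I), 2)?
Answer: -2069971200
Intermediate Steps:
Function('q')(I) = Pow(I, 2)
Function('b')(w) = Add(28, Mul(4, w)) (Function('b')(w) = Add(32, Mul(4, Add(w, Mul(-1, 1)))) = Add(32, Mul(4, Add(w, -1))) = Add(32, Mul(4, Add(-1, w))) = Add(32, Add(-4, Mul(4, w))) = Add(28, Mul(4, w)))
Function('T')(A) = Mul(4, A, Add(1, A)) (Function('T')(A) = Mul(Add(1, A), Mul(4, A)) = Mul(4, A, Add(1, A)))
Function('O')(z, X) = Mul(16, Pow(z, 2), Pow(Add(1, z), 2)) (Function('O')(z, X) = Pow(Mul(4, z, Add(1, z)), 2) = Mul(16, Pow(z, 2), Pow(Add(1, z), 2)))
Mul(Mul(-33, Function('q')(-1)), Function('O')(Function('b')(4), -1)) = Mul(Mul(-33, Pow(-1, 2)), Mul(16, Pow(Add(28, Mul(4, 4)), 2), Pow(Add(1, Add(28, Mul(4, 4))), 2))) = Mul(Mul(-33, 1), Mul(16, Pow(Add(28, 16), 2), Pow(Add(1, Add(28, 16)), 2))) = Mul(-33, Mul(16, Pow(44, 2), Pow(Add(1, 44), 2))) = Mul(-33, Mul(16, 1936, Pow(45, 2))) = Mul(-33, Mul(16, 1936, 2025)) = Mul(-33, 62726400) = -2069971200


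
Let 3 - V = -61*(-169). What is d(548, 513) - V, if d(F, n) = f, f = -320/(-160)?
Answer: 10308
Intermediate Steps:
f = 2 (f = -320*(-1/160) = 2)
d(F, n) = 2
V = -10306 (V = 3 - (-61)*(-169) = 3 - 1*10309 = 3 - 10309 = -10306)
d(548, 513) - V = 2 - 1*(-10306) = 2 + 10306 = 10308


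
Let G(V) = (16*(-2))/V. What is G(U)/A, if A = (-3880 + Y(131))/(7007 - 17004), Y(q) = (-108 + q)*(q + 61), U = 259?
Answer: 39988/17353 ≈ 2.3044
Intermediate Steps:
Y(q) = (-108 + q)*(61 + q)
G(V) = -32/V
A = -536/9997 (A = (-3880 + (-6588 + 131² - 47*131))/(7007 - 17004) = (-3880 + (-6588 + 17161 - 6157))/(-9997) = (-3880 + 4416)*(-1/9997) = 536*(-1/9997) = -536/9997 ≈ -0.053616)
G(U)/A = (-32/259)/(-536/9997) = -32*1/259*(-9997/536) = -32/259*(-9997/536) = 39988/17353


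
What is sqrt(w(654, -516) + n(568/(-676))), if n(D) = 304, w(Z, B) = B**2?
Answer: 56*sqrt(85) ≈ 516.29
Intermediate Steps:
sqrt(w(654, -516) + n(568/(-676))) = sqrt((-516)**2 + 304) = sqrt(266256 + 304) = sqrt(266560) = 56*sqrt(85)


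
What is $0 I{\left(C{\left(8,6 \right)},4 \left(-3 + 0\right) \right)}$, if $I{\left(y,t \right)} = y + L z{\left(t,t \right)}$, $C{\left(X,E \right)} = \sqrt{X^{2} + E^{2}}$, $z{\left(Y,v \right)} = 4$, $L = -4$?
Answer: $0$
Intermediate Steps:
$C{\left(X,E \right)} = \sqrt{E^{2} + X^{2}}$
$I{\left(y,t \right)} = -16 + y$ ($I{\left(y,t \right)} = y - 16 = -16 + y$)
$0 I{\left(C{\left(8,6 \right)},4 \left(-3 + 0\right) \right)} = 0 \left(-16 + \sqrt{6^{2} + 8^{2}}\right) = 0 \left(-16 + \sqrt{36 + 64}\right) = 0 \left(-16 + \sqrt{100}\right) = 0 \left(-16 + 10\right) = 0 \left(-6\right) = 0$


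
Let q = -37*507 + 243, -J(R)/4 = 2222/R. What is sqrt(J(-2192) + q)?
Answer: I*sqrt(1389802802)/274 ≈ 136.06*I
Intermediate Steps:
J(R) = -8888/R
q = -18516 (q = -18759 + 243 = -18516)
sqrt(J(-2192) + q) = sqrt(-8888/(-2192) - 18516) = sqrt(-8888*(-1/2192) - 18516) = sqrt(1111/274 - 18516) = sqrt(-5072273/274) = I*sqrt(1389802802)/274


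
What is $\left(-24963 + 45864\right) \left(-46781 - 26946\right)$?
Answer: $-1540968027$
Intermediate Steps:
$\left(-24963 + 45864\right) \left(-46781 - 26946\right) = 20901 \left(-73727\right) = -1540968027$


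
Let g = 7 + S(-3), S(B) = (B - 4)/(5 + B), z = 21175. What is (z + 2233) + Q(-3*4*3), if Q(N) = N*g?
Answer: 23282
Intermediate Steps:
S(B) = (-4 + B)/(5 + B)
g = 7/2 (g = 7 + (-4 - 3)/(5 - 3) = 7 - 7/2 = 7/2 ≈ 3.5000)
Q(N) = 7*N/2 (Q(N) = N*(7/2) = 7*N/2)
(z + 2233) + Q(-3*4*3) = (21175 + 2233) + 7*(-3*4*3)/2 = 23408 + 7*(-12*3)/2 = 23408 + (7/2)*(-36) = 23408 - 126 = 23282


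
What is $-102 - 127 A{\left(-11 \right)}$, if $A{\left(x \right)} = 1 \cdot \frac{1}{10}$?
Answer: $- \frac{1147}{10} \approx -114.7$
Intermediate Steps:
$A{\left(x \right)} = \frac{1}{10}$ ($A{\left(x \right)} = 1 \cdot \frac{1}{10} = \frac{1}{10}$)
$-102 - 127 A{\left(-11 \right)} = -102 - \frac{127}{10} = - \frac{1147}{10}$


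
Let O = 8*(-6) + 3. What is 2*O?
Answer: -90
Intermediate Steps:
O = -45 (O = -48 + 3 = -45)
2*O = 2*(-45) = -90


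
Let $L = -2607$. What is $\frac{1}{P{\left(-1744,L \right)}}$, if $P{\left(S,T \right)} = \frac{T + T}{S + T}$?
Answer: $\frac{4351}{5214} \approx 0.83448$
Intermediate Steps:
$P{\left(S,T \right)} = \frac{2 T}{S + T}$
$\frac{1}{P{\left(-1744,L \right)}} = \frac{1}{2 \left(-2607\right) \frac{1}{-1744 - 2607}} = \frac{1}{2 \left(-2607\right) \frac{1}{-4351}} = \frac{1}{2 \left(-2607\right) \left(- \frac{1}{4351}\right)} = \frac{1}{\frac{5214}{4351}} = \frac{4351}{5214}$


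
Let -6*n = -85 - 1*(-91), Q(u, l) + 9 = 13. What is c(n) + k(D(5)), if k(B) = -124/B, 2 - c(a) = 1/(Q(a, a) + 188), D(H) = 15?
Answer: -2007/320 ≈ -6.2719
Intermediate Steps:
Q(u, l) = 4 (Q(u, l) = -9 + 13 = 4)
n = -1 (n = -(-85 - 1*(-91))/6 = -(-85 + 91)/6 = -⅙*6 = -1)
c(a) = 383/192 (c(a) = 2 - 1/(4 + 188) = 2 - 1/192 = 383/192)
c(n) + k(D(5)) = 383/192 - 124/15 = -2007/320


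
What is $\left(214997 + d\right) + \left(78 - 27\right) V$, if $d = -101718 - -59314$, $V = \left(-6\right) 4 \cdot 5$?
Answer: $166473$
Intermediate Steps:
$V = -120$ ($V = \left(-24\right) 5 = -120$)
$d = -42404$ ($d = -101718 + 59314 = -42404$)
$\left(214997 + d\right) + \left(78 - 27\right) V = \left(214997 - 42404\right) + \left(78 - 27\right) \left(-120\right) = 172593 + 51 \left(-120\right) = 172593 - 6120 = 166473$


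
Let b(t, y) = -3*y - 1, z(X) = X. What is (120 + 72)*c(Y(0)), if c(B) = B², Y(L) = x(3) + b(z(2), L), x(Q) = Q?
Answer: 768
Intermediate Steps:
b(t, y) = -1 - 3*y
Y(L) = 2 - 3*L (Y(L) = 3 + (-1 - 3*L) = 2 - 3*L)
(120 + 72)*c(Y(0)) = (120 + 72)*(2 - 3*0)² = 192*(2 + 0)² = 192*2² = 192*4 = 768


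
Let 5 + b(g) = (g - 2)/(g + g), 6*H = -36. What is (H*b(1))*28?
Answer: 924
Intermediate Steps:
H = -6 (H = (⅙)*(-36) = -6)
b(g) = -5 + (-2 + g)/(2*g) (b(g) = -5 + (g - 2)/(g + g) = -5 + (-2 + g)/((2*g)) = -5 + (-2 + g)*(1/(2*g)) = -5 + (-2 + g)/(2*g))
(H*b(1))*28 = -6*(-9/2 - 1/1)*28 = -6*(-9/2 - 1*1)*28 = -6*(-9/2 - 1)*28 = -6*(-11/2)*28 = 33*28 = 924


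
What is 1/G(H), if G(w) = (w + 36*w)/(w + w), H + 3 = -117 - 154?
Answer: 2/37 ≈ 0.054054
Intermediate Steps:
H = -274 (H = -3 + (-117 - 154) = -3 - 271 = -274)
G(w) = 37/2 (G(w) = (37*w)/((2*w)) = (37*w)*(1/(2*w)) = 37/2)
1/G(H) = 1/(37/2) = 2/37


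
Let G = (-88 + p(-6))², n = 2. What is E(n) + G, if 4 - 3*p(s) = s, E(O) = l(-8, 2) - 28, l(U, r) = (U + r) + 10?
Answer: 64300/9 ≈ 7144.4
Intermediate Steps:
l(U, r) = 10 + U + r
E(O) = -24 (E(O) = (10 - 8 + 2) - 28 = 4 - 28 = -24)
p(s) = 4/3 - s/3
G = 64516/9 (G = (-88 + (4/3 - ⅓*(-6)))² = (-88 + (4/3 + 2))² = (-88 + 10/3)² = (-254/3)² = 64516/9 ≈ 7168.4)
E(n) + G = -24 + 64516/9 = 64300/9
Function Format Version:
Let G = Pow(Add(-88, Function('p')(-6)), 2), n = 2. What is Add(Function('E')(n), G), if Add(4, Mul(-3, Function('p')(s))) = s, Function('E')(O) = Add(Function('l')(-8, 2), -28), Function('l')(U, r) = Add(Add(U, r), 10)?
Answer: Rational(64300, 9) ≈ 7144.4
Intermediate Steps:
Function('l')(U, r) = Add(10, U, r)
Function('E')(O) = -24 (Function('E')(O) = Add(Add(10, -8, 2), -28) = Add(4, -28) = -24)
Function('p')(s) = Add(Rational(4, 3), Mul(Rational(-1, 3), s))
G = Rational(64516, 9) (G = Pow(Add(-88, Add(Rational(4, 3), Mul(Rational(-1, 3), -6))), 2) = Pow(Add(-88, Add(Rational(4, 3), 2)), 2) = Pow(Add(-88, Rational(10, 3)), 2) = Pow(Rational(-254, 3), 2) = Rational(64516, 9) ≈ 7168.4)
Add(Function('E')(n), G) = Add(-24, Rational(64516, 9)) = Rational(64300, 9)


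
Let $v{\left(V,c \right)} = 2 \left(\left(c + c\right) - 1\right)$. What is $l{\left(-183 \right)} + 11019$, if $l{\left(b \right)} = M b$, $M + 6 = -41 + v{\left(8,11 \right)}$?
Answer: $11934$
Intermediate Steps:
$v{\left(V,c \right)} = -2 + 4 c$ ($v{\left(V,c \right)} = 2 \left(2 c - 1\right) = 2 \left(-1 + 2 c\right) = -2 + 4 c$)
$M = -5$ ($M = -6 + \left(-41 + \left(-2 + 4 \cdot 11\right)\right) = -6 + \left(-41 + \left(-2 + 44\right)\right) = -6 + \left(-41 + 42\right) = -6 + 1 = -5$)
$l{\left(b \right)} = - 5 b$
$l{\left(-183 \right)} + 11019 = \left(-5\right) \left(-183\right) + 11019 = 915 + 11019 = 11934$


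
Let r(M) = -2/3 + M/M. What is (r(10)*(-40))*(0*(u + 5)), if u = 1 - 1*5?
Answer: 0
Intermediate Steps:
u = -4 (u = 1 - 5 = -4)
r(M) = ⅓ (r(M) = -2*⅓ + 1 = -⅔ + 1 = ⅓)
(r(10)*(-40))*(0*(u + 5)) = ((⅓)*(-40))*(0*(-4 + 5)) = -0 = -40/3*0 = 0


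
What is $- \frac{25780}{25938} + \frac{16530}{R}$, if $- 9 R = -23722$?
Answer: $\frac{27993475}{5304321} \approx 5.2775$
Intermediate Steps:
$R = \frac{23722}{9}$ ($R = \left(- \frac{1}{9}\right) \left(-23722\right) = \frac{23722}{9} \approx 2635.8$)
$- \frac{25780}{25938} + \frac{16530}{R} = - \frac{25780}{25938} + \frac{16530}{\frac{23722}{9}} = \left(-25780\right) \frac{1}{25938} + 16530 \cdot \frac{9}{23722} = - \frac{12890}{12969} + \frac{2565}{409} = \frac{27993475}{5304321}$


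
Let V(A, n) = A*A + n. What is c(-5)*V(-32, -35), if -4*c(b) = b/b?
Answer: -989/4 ≈ -247.25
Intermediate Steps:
c(b) = -¼ (c(b) = -b/(4*b) = -¼*1 = -¼)
V(A, n) = n + A² (V(A, n) = A² + n = n + A²)
c(-5)*V(-32, -35) = -(-35 + (-32)²)/4 = -(-35 + 1024)/4 = -¼*989 = -989/4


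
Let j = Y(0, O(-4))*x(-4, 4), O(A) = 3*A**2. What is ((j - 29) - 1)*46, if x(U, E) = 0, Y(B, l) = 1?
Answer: -1380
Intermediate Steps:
j = 0 (j = 1*0 = 0)
((j - 29) - 1)*46 = ((0 - 29) - 1)*46 = (-29 - 1)*46 = -30*46 = -1380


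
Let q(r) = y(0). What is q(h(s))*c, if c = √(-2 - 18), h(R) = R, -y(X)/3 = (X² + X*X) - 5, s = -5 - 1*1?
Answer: 30*I*√5 ≈ 67.082*I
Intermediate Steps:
s = -6 (s = -5 - 1 = -6)
y(X) = 15 - 6*X² (y(X) = -3*((X² + X*X) - 5) = -3*((X² + X²) - 5) = -3*(2*X² - 5) = -3*(-5 + 2*X²) = 15 - 6*X²)
q(r) = 15 (q(r) = 15 - 6*0² = 15 - 6*0 = 15 + 0 = 15)
c = 2*I*√5 (c = √(-20) = 2*I*√5 ≈ 4.4721*I)
q(h(s))*c = 15*(2*I*√5) = 30*I*√5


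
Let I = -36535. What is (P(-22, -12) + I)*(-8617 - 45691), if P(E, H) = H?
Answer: 1984794476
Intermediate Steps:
(P(-22, -12) + I)*(-8617 - 45691) = (-12 - 36535)*(-8617 - 45691) = -36547*(-54308) = 1984794476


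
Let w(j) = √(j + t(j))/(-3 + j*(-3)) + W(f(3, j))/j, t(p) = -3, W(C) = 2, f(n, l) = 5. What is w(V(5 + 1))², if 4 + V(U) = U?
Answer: (9 - I)²/81 ≈ 0.98765 - 0.22222*I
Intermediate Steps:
V(U) = -4 + U
w(j) = 2/j + √(-3 + j)/(-3 - 3*j) (w(j) = √(j - 3)/(-3 + j*(-3)) + 2/j = √(-3 + j)/(-3 - 3*j) + 2/j = 2/j + √(-3 + j)/(-3 - 3*j))
w(V(5 + 1))² = ((6 + 6*(-4 + (5 + 1)) - (-4 + (5 + 1))*√(-3 + (-4 + (5 + 1))))/(3*(-4 + (5 + 1))*(1 + (-4 + (5 + 1)))))² = ((6 + 6*(-4 + 6) - (-4 + 6)*√(-3 + (-4 + 6)))/(3*(-4 + 6)*(1 + (-4 + 6))))² = ((⅓)*(6 + 6*2 - 1*2*√(-3 + 2))/(2*(1 + 2)))² = ((⅓)*(½)*(6 + 12 - 1*2*√(-1))/3)² = ((⅓)*(½)*(⅓)*(6 + 12 - 1*2*I))² = ((⅓)*(½)*(⅓)*(6 + 12 - 2*I))² = ((⅓)*(½)*(⅓)*(18 - 2*I))² = (1 - I/9)²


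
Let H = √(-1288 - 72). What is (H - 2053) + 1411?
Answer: -642 + 4*I*√85 ≈ -642.0 + 36.878*I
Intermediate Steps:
H = 4*I*√85 (H = √(-1360) = 4*I*√85 ≈ 36.878*I)
(H - 2053) + 1411 = (4*I*√85 - 2053) + 1411 = (-2053 + 4*I*√85) + 1411 = -642 + 4*I*√85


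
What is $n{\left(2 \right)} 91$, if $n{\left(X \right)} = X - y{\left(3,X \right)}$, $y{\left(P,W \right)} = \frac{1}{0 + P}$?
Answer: $\frac{455}{3} \approx 151.67$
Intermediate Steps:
$y{\left(P,W \right)} = \frac{1}{P}$
$n{\left(X \right)} = - \frac{1}{3} + X$ ($n{\left(X \right)} = X - \frac{1}{3} = - \frac{1}{3} + X$)
$n{\left(2 \right)} 91 = \left(- \frac{1}{3} + 2\right) 91 = \frac{5}{3} \cdot 91 = \frac{455}{3}$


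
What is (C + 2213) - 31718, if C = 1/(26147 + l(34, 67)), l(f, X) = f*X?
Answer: -838679624/28425 ≈ -29505.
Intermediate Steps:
l(f, X) = X*f
C = 1/28425 (C = 1/(26147 + 67*34) = 1/(26147 + 2278) = 1/28425 ≈ 3.5180e-5)
(C + 2213) - 31718 = (1/28425 + 2213) - 31718 = 62904526/28425 - 31718 = -838679624/28425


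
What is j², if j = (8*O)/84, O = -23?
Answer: 2116/441 ≈ 4.7982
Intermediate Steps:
j = -46/21 (j = (8*(-23))/84 = -184*1/84 = -46/21 ≈ -2.1905)
j² = (-46/21)² = 2116/441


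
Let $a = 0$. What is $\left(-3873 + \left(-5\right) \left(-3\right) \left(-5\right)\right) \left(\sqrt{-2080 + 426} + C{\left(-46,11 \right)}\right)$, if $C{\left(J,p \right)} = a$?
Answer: $- 3948 i \sqrt{1654} \approx - 1.6056 \cdot 10^{5} i$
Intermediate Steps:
$C{\left(J,p \right)} = 0$
$\left(-3873 + \left(-5\right) \left(-3\right) \left(-5\right)\right) \left(\sqrt{-2080 + 426} + C{\left(-46,11 \right)}\right) = \left(-3873 + \left(-5\right) \left(-3\right) \left(-5\right)\right) \left(\sqrt{-2080 + 426} + 0\right) = \left(-3873 + 15 \left(-5\right)\right) \left(\sqrt{-1654} + 0\right) = \left(-3873 - 75\right) \left(i \sqrt{1654} + 0\right) = - 3948 i \sqrt{1654}$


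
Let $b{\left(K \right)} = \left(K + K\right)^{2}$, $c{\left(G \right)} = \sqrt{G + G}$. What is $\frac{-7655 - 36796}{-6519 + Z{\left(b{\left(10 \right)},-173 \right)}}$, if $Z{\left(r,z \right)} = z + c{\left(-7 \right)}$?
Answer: $\frac{7082526}{1066259} + \frac{14817 i \sqrt{14}}{14927626} \approx 6.6424 + 0.0037139 i$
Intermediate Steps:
$c{\left(G \right)} = \sqrt{2} \sqrt{G}$ ($c{\left(G \right)} = \sqrt{2 G} = \sqrt{2} \sqrt{G}$)
$b{\left(K \right)} = 4 K^{2}$ ($b{\left(K \right)} = \left(2 K\right)^{2} = 4 K^{2}$)
$Z{\left(r,z \right)} = z + i \sqrt{14}$ ($Z{\left(r,z \right)} = z + \sqrt{2} \sqrt{-7} = z + \sqrt{2} i \sqrt{7} = z + i \sqrt{14}$)
$\frac{-7655 - 36796}{-6519 + Z{\left(b{\left(10 \right)},-173 \right)}} = \frac{-7655 - 36796}{-6519 - \left(173 - i \sqrt{14}\right)} = - \frac{44451}{-6692 + i \sqrt{14}}$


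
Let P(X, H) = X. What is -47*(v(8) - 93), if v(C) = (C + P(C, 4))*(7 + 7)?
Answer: -6157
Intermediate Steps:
v(C) = 28*C (v(C) = (C + C)*(7 + 7) = (2*C)*14 = 28*C)
-47*(v(8) - 93) = -47*(28*8 - 93) = -47*(224 - 93) = -47*131 = -6157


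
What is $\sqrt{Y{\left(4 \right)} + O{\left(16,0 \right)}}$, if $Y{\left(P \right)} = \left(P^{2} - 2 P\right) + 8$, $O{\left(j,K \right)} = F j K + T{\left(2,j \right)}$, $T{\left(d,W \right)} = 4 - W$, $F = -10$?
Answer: $2$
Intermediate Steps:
$O{\left(j,K \right)} = 4 - j - 10 K j$ ($O{\left(j,K \right)} = - 10 j K - \left(-4 + j\right) = - 10 K j - \left(-4 + j\right) = 4 - j - 10 K j$)
$Y{\left(P \right)} = 8 + P^{2} - 2 P$
$\sqrt{Y{\left(4 \right)} + O{\left(16,0 \right)}} = \sqrt{\left(8 + 4^{2} - 8\right) - 12} = \sqrt{\left(8 + 16 - 8\right) + \left(4 - 16 + 0\right)} = \sqrt{16 - 12} = \sqrt{4} = 2$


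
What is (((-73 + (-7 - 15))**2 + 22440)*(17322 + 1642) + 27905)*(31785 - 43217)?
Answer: -6821819246280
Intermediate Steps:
(((-73 + (-7 - 15))**2 + 22440)*(17322 + 1642) + 27905)*(31785 - 43217) = (((-73 - 22)**2 + 22440)*18964 + 27905)*(-11432) = (((-95)**2 + 22440)*18964 + 27905)*(-11432) = ((9025 + 22440)*18964 + 27905)*(-11432) = (31465*18964 + 27905)*(-11432) = (596702260 + 27905)*(-11432) = 596730165*(-11432) = -6821819246280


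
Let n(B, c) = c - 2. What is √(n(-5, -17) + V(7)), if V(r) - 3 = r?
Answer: 3*I ≈ 3.0*I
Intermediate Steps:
V(r) = 3 + r
n(B, c) = -2 + c
√(n(-5, -17) + V(7)) = √((-2 - 17) + (3 + 7)) = √(-19 + 10) = √(-9) = 3*I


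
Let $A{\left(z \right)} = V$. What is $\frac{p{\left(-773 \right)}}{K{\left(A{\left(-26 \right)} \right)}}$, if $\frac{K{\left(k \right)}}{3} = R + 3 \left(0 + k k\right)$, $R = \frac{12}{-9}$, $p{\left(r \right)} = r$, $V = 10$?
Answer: $- \frac{773}{896} \approx -0.86272$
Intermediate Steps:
$A{\left(z \right)} = 10$
$R = - \frac{4}{3}$ ($R = 12 \left(- \frac{1}{9}\right) = - \frac{4}{3} \approx -1.3333$)
$K{\left(k \right)} = -4 + 9 k^{2}$ ($K{\left(k \right)} = 3 \left(- \frac{4}{3} + 3 \left(0 + k k\right)\right) = 3 \left(- \frac{4}{3} + 3 \left(0 + k^{2}\right)\right) = 3 \left(- \frac{4}{3} + 3 k^{2}\right) = -4 + 9 k^{2}$)
$\frac{p{\left(-773 \right)}}{K{\left(A{\left(-26 \right)} \right)}} = - \frac{773}{-4 + 9 \cdot 10^{2}} = - \frac{773}{-4 + 9 \cdot 100} = - \frac{773}{-4 + 900} = - \frac{773}{896}$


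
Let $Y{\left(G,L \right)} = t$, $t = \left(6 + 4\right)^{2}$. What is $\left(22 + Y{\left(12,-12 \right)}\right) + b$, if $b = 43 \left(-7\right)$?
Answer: $-179$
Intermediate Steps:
$t = 100$ ($t = 10^{2} = 100$)
$Y{\left(G,L \right)} = 100$
$b = -301$
$\left(22 + Y{\left(12,-12 \right)}\right) + b = \left(22 + 100\right) - 301 = 122 - 301 = -179$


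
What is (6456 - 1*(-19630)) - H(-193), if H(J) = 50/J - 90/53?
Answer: 266853714/10229 ≈ 26088.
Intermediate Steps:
H(J) = -90/53 + 50/J (H(J) = 50/J - 90*1/53 = 50/J - 90/53 = -90/53 + 50/J)
(6456 - 1*(-19630)) - H(-193) = (6456 - 1*(-19630)) - (-90/53 + 50/(-193)) = (6456 + 19630) - (-90/53 + 50*(-1/193)) = 26086 - (-90/53 - 50/193) = 26086 - 1*(-20020/10229) = 26086 + 20020/10229 = 266853714/10229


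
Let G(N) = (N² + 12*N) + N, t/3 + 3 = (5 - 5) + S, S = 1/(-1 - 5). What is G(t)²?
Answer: 17689/16 ≈ 1105.6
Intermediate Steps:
S = -⅙ (S = 1/(-6) = -⅙ ≈ -0.16667)
t = -19/2 (t = -9 + 3*((5 - 5) - ⅙) = -9 + 3*(0 - ⅙) = -9 + 3*(-⅙) = -9 - ½ = -19/2 ≈ -9.5000)
G(N) = N² + 13*N
G(t)² = (-19*(13 - 19/2)/2)² = (-19/2*7/2)² = (-133/4)² = 17689/16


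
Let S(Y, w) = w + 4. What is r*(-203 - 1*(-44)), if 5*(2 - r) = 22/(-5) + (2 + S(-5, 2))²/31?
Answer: -304008/775 ≈ -392.27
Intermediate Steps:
S(Y, w) = 4 + w
r = 1912/775 (r = 2 - (22/(-5) + (2 + (4 + 2))²/31)/5 = 2 - (22*(-⅕) + (2 + 6)²*(1/31))/5 = 2 - (-22/5 + 8²*(1/31))/5 = 2 - (-22/5 + 64*(1/31))/5 = 2 - (-22/5 + 64/31)/5 = 2 - ⅕*(-362/155) = 2 + 362/775 = 1912/775 ≈ 2.4671)
r*(-203 - 1*(-44)) = 1912*(-203 - 1*(-44))/775 = 1912*(-203 + 44)/775 = (1912/775)*(-159) = -304008/775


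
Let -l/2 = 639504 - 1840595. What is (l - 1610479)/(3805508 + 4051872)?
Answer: 791703/7857380 ≈ 0.10076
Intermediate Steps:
l = 2402182 (l = -2*(639504 - 1840595) = -2*(-1201091) = 2402182)
(l - 1610479)/(3805508 + 4051872) = (2402182 - 1610479)/(3805508 + 4051872) = 791703/7857380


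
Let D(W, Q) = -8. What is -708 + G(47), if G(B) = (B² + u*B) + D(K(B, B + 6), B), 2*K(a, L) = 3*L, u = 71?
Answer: 4830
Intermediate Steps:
K(a, L) = 3*L/2 (K(a, L) = (3*L)/2 = 3*L/2)
G(B) = -8 + B² + 71*B (G(B) = (B² + 71*B) - 8 = -8 + B² + 71*B)
-708 + G(47) = -708 + (-8 + 47² + 71*47) = -708 + (-8 + 2209 + 3337) = -708 + 5538 = 4830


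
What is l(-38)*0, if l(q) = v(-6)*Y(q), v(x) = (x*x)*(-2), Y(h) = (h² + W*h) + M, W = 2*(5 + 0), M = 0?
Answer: 0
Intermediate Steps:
W = 10 (W = 2*5 = 10)
Y(h) = h² + 10*h (Y(h) = (h² + 10*h) + 0 = h² + 10*h)
v(x) = -2*x² (v(x) = x²*(-2) = -2*x²)
l(q) = -72*q*(10 + q) (l(q) = (-2*(-6)²)*(q*(10 + q)) = (-2*36)*(q*(10 + q)) = -72*q*(10 + q))
l(-38)*0 = (72*(-38)*(-10 - 1*(-38)))*0 = (72*(-38)*(-10 + 38))*0 = (72*(-38)*28)*0 = -76608*0 = 0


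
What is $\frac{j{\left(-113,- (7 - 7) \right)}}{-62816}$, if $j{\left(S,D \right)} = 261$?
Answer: $- \frac{261}{62816} \approx -0.004155$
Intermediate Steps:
$\frac{j{\left(-113,- (7 - 7) \right)}}{-62816} = \frac{261}{-62816} = 261 \left(- \frac{1}{62816}\right) = - \frac{261}{62816}$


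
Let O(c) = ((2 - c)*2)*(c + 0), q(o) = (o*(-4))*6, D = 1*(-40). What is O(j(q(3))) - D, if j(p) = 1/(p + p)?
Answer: 414431/10368 ≈ 39.972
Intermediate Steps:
D = -40
q(o) = -24*o (q(o) = -4*o*6 = -24*o)
j(p) = 1/(2*p)
O(c) = c*(4 - 2*c) (O(c) = (4 - 2*c)*c = c*(4 - 2*c))
O(j(q(3))) - D = 2*(1/(2*((-24*3))))*(2 - 1/(2*((-24*3)))) - 1*(-40) = 2*((½)/(-72))*(2 - 1/(2*(-72))) + 40 = 2*((½)*(-1/72))*(2 - (-1)/(2*72)) + 40 = 2*(-1/144)*(2 - 1*(-1/144)) + 40 = 2*(-1/144)*(2 + 1/144) + 40 = 2*(-1/144)*(289/144) + 40 = -289/10368 + 40 = 414431/10368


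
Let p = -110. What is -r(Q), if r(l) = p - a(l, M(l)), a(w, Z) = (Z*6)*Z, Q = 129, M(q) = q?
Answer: 99956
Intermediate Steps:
a(w, Z) = 6*Z² (a(w, Z) = (6*Z)*Z = 6*Z²)
r(l) = -110 - 6*l²
-r(Q) = -(-110 - 6*129²) = -(-110 - 6*16641) = -(-110 - 99846) = -1*(-99956) = 99956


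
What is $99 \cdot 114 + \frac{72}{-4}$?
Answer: $11268$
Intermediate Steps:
$99 \cdot 114 + \frac{72}{-4} = 11286 + 72 \left(- \frac{1}{4}\right) = 11286 - 18 = 11268$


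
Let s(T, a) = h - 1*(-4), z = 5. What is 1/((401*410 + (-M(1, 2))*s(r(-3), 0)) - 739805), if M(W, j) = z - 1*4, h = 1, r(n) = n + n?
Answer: -1/575400 ≈ -1.7379e-6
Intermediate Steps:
r(n) = 2*n
s(T, a) = 5 (s(T, a) = 1 - 1*(-4) = 1 + 4 = 5)
M(W, j) = 1 (M(W, j) = 5 - 1*4 = 5 - 4 = 1)
1/((401*410 + (-M(1, 2))*s(r(-3), 0)) - 739805) = 1/((401*410 - 1*1*5) - 739805) = 1/((164410 - 1*5) - 739805) = 1/((164410 - 5) - 739805) = 1/(164405 - 739805) = 1/(-575400) = -1/575400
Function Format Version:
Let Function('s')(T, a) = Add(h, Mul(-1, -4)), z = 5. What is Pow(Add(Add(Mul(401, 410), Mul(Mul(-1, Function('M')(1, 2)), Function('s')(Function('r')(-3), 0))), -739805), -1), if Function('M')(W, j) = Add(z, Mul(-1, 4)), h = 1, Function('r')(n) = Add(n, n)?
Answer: Rational(-1, 575400) ≈ -1.7379e-6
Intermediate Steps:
Function('r')(n) = Mul(2, n)
Function('s')(T, a) = 5 (Function('s')(T, a) = Add(1, Mul(-1, -4)) = Add(1, 4) = 5)
Function('M')(W, j) = 1 (Function('M')(W, j) = Add(5, Mul(-1, 4)) = Add(5, -4) = 1)
Pow(Add(Add(Mul(401, 410), Mul(Mul(-1, Function('M')(1, 2)), Function('s')(Function('r')(-3), 0))), -739805), -1) = Pow(Add(Add(Mul(401, 410), Mul(Mul(-1, 1), 5)), -739805), -1) = Pow(Add(Add(164410, Mul(-1, 5)), -739805), -1) = Pow(Add(Add(164410, -5), -739805), -1) = Pow(Add(164405, -739805), -1) = Pow(-575400, -1) = Rational(-1, 575400)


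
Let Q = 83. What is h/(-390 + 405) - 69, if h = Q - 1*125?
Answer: -359/5 ≈ -71.800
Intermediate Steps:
h = -42 (h = 83 - 1*125 = 83 - 125 = -42)
h/(-390 + 405) - 69 = -42/(-390 + 405) - 69 = -42/15 - 69 = (1/15)*(-42) - 69 = -14/5 - 69 = -359/5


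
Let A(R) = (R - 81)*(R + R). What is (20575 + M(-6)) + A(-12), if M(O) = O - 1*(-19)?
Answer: 22820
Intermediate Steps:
A(R) = 2*R*(-81 + R) (A(R) = (-81 + R)*(2*R) = 2*R*(-81 + R))
M(O) = 19 + O (M(O) = O + 19 = 19 + O)
(20575 + M(-6)) + A(-12) = (20575 + (19 - 6)) + 2*(-12)*(-81 - 12) = (20575 + 13) + 2*(-12)*(-93) = 20588 + 2232 = 22820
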